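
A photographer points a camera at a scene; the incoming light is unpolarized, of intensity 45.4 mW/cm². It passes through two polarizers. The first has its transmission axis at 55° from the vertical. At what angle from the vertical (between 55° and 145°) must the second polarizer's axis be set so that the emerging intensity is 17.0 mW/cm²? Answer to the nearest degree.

Unpolarized light through the first polarizer → I₁ = ½ I₀, now polarized at 55°.
Target fraction: 17.0 / 45.4 mW/cm² = 0.3744 of I₀.
Need I₂/I₀ = 0.3744, so cos²(θ − 55°) = 0.3744 / 0.5 = 0.7489.
θ − 55° = arccos(√0.7489) = 30.1°, giving θ ≈ 55 + 30.1 = 85.1°.

θ ≈ 85°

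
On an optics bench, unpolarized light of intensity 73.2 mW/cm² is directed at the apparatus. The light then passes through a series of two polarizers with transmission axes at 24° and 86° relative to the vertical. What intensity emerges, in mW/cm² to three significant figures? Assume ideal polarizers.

I ≈ 8.07 mW/cm²

Unpolarized light through the first polarizer → I₁ = 73.2 mW/cm²/2 = 36.6 mW/cm², polarized at 24°.
I₂ = I₁ · cos²(62°) = 36.6 · 0.2204 = 8.067 mW/cm².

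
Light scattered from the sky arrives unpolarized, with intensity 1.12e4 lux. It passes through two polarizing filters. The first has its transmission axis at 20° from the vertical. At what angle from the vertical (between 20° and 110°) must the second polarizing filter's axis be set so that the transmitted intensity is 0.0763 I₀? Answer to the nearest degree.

Unpolarized light through the first polarizer → I₁ = ½ I₀, now polarized at 20°.
Need I₂/I₀ = 0.0763, so cos²(θ − 20°) = 0.0763 / 0.5 = 0.1526.
θ − 20° = arccos(√0.1526) = 67.0°, giving θ ≈ 20 + 67.0 = 87.0°.

θ ≈ 87°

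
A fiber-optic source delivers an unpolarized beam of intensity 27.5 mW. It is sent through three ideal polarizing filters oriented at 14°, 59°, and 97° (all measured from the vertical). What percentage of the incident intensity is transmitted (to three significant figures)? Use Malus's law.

≈ 15.5%

Unpolarized light through the first polarizer → I₁ = 27.5 mW/2 = 13.75 mW, polarized at 14°.
I₂ = I₁ · cos²(45°) = 13.75 · 0.5 = 6.875 mW.
I₃ = I₂ · cos²(38°) = 6.875 · 0.621 = 4.269 mW.
That is 15.52% of the incident intensity.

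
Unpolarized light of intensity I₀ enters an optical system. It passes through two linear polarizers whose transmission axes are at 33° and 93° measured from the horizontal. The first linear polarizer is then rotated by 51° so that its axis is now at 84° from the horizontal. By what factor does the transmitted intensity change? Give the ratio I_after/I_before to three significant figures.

I_new/I_old ≈ 3.90

Before rotation:
Unpolarized light through the first polarizer → I₁ = ½ I₀, now polarized at 33°.
I₂ = I₁ cos²(93° − 33°) = 0.5 I₀ · cos²(60°) = 0.125 I₀.
After rotation:
Unpolarized light through the first polarizer → I₁ = ½ I₀, now polarized at 84°.
I₂ = I₁ cos²(93° − 84°) = 0.5 I₀ · cos²(9°) = 0.4878 I₀.
Ratio = 0.4878 / 0.125 = 3.902.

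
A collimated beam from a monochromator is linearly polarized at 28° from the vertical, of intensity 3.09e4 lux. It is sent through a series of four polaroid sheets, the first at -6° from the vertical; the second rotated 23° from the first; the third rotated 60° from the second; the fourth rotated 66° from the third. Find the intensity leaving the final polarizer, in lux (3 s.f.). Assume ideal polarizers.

I₁ = 3.09e4 lux · cos²(34°) = 2.124e+04 lux.
I₂ = I₁ · cos²(23°) = 2.124e+04 · 0.8473 = 1.8e+04 lux.
I₃ = I₂ · cos²(60°) = 1.8e+04 · 0.25 = 4499 lux.
I₄ = I₃ · cos²(66°) = 4499 · 0.1654 = 744.3 lux.

I ≈ 744 lux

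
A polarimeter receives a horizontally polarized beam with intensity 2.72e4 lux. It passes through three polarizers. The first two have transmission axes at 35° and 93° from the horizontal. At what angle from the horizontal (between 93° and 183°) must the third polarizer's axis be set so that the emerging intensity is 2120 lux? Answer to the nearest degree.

θ ≈ 143°

I₁ = I₀ cos²(35° − 0°) = I₀ cos²(35°) = 0.671 I₀.
I₂ = I₁ cos²(93° − 35°) = 0.671 I₀ · cos²(58°) = 0.1884 I₀.
Target fraction: 2120 / 2.72e4 lux = 0.07794 of I₀.
Need I₃/I₀ = 0.07794, so cos²(θ − 93°) = 0.07794 / 0.1884 = 0.4136.
θ − 93° = arccos(√0.4136) = 50.0°, giving θ ≈ 93 + 50.0 = 143.0°.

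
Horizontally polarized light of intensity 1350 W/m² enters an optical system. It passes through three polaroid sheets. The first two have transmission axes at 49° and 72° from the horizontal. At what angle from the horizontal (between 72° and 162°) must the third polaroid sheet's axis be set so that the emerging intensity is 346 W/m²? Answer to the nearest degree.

I₁ = I₀ cos²(49° − 0°) = I₀ cos²(49°) = 0.4304 I₀.
I₂ = I₁ cos²(72° − 49°) = 0.4304 I₀ · cos²(23°) = 0.3647 I₀.
Target fraction: 346 / 1350 W/m² = 0.2563 of I₀.
Need I₃/I₀ = 0.2563, so cos²(θ − 72°) = 0.2563 / 0.3647 = 0.7028.
θ − 72° = arccos(√0.7028) = 33.0°, giving θ ≈ 72 + 33.0 = 105.0°.

θ ≈ 105°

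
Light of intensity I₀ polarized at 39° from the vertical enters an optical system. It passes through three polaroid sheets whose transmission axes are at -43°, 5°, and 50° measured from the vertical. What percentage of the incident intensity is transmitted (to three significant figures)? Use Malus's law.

≈ 0.434%

By Malus's law, I₁ = I₀ cos²(-43° − 39°) = I₀ cos²(82°) = 0.01937 I₀.
I₂ = I₁ cos²(5° + 43°) = 0.01937 I₀ · cos²(48°) = 0.008672 I₀.
I₃ = I₂ cos²(50° − 5°) = 0.008672 I₀ · cos²(45°) = 0.004336 I₀.
That is 0.4336% of the incident intensity.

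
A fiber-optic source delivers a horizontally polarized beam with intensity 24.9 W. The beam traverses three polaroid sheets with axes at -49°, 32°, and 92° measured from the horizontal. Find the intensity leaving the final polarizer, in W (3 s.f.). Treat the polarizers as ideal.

I₁ = 24.9 W · cos²(49°) = 10.72 W.
I₂ = I₁ · cos²(81°) = 10.72 · 0.02447 = 0.2623 W.
I₃ = I₂ · cos²(60°) = 0.2623 · 0.25 = 0.06557 W.

I ≈ 0.0656 W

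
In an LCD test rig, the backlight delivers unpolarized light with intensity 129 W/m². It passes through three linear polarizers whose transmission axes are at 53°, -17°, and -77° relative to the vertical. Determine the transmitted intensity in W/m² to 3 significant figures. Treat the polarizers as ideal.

I ≈ 1.89 W/m²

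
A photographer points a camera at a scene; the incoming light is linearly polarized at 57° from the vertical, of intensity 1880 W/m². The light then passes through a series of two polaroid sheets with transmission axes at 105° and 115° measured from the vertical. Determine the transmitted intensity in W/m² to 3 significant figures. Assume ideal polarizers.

I ≈ 816 W/m²

I₁ = 1880 W/m² · cos²(48°) = 841.7 W/m².
I₂ = I₁ · cos²(10°) = 841.7 · 0.9698 = 816.4 W/m².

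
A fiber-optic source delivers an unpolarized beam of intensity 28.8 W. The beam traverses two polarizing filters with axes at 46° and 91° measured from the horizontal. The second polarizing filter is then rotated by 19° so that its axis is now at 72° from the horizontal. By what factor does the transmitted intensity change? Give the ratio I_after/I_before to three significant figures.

Before rotation:
Unpolarized light through the first polarizer → I₁ = ½ I₀, now polarized at 46°.
I₂ = I₁ cos²(91° − 46°) = 0.5 I₀ · cos²(45°) = 0.25 I₀.
After rotation:
Unpolarized light through the first polarizer → I₁ = ½ I₀, now polarized at 46°.
I₂ = I₁ cos²(72° − 46°) = 0.5 I₀ · cos²(26°) = 0.4039 I₀.
Ratio = 0.4039 / 0.25 = 1.616.

I_new/I_old ≈ 1.62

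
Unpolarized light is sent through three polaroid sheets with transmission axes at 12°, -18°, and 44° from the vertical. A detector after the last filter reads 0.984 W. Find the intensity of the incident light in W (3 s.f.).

I₀ ≈ 11.9 W

Unpolarized light through the first polarizer → I₁ = ½ I₀, now polarized at 12°.
I₂ = I₁ cos²(-18° − 12°) = 0.5 I₀ · cos²(30°) = 0.375 I₀.
I₃ = I₂ cos²(44° + 18°) = 0.375 I₀ · cos²(62°) = 0.08265 I₀.
So 0.984 W = 0.08265 I₀, giving I₀ = 0.984/0.08265 = 11.91 W.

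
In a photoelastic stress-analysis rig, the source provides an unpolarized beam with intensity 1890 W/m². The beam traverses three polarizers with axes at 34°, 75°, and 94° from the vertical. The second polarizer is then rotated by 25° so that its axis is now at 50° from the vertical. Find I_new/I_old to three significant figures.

I_new/I_old ≈ 0.939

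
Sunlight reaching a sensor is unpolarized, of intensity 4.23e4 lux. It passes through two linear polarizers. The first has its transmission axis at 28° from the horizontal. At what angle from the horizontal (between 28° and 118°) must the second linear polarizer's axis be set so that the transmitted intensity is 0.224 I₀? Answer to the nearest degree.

θ ≈ 76°

Unpolarized light through the first polarizer → I₁ = ½ I₀, now polarized at 28°.
Need I₂/I₀ = 0.224, so cos²(θ − 28°) = 0.224 / 0.5 = 0.448.
θ − 28° = arccos(√0.448) = 48.0°, giving θ ≈ 28 + 48.0 = 76.0°.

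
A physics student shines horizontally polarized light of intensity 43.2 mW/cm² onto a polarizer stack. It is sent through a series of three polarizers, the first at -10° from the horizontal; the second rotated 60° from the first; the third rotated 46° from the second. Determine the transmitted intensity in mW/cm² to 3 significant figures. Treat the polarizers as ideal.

I ≈ 5.05 mW/cm²

I₁ = 43.2 mW/cm² · cos²(10°) = 41.9 mW/cm².
I₂ = I₁ · cos²(60°) = 41.9 · 0.25 = 10.47 mW/cm².
I₃ = I₂ · cos²(46°) = 10.47 · 0.4826 = 5.054 mW/cm².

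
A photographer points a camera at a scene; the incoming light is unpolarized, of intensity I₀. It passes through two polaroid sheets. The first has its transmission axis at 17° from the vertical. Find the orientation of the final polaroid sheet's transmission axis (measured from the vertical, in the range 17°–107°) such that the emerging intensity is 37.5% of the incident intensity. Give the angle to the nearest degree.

Unpolarized light through the first polarizer → I₁ = ½ I₀, now polarized at 17°.
Need I₂/I₀ = 0.375, so cos²(θ − 17°) = 0.375 / 0.5 = 0.75.
θ − 17° = arccos(√0.75) = 30.0°, giving θ ≈ 17 + 30.0 = 47.0°.

θ ≈ 47°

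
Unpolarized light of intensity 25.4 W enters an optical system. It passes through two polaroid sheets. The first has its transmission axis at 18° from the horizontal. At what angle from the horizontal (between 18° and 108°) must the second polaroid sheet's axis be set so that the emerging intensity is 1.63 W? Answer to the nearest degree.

Unpolarized light through the first polarizer → I₁ = ½ I₀, now polarized at 18°.
Target fraction: 1.63 / 25.4 W = 0.06417 of I₀.
Need I₂/I₀ = 0.06417, so cos²(θ − 18°) = 0.06417 / 0.5 = 0.1283.
θ − 18° = arccos(√0.1283) = 69.0°, giving θ ≈ 18 + 69.0 = 87.0°.

θ ≈ 87°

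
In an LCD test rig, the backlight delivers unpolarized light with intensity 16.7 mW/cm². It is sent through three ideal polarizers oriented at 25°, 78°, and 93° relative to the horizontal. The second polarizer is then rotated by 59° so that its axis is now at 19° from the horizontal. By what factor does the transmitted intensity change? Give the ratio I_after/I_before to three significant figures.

Before rotation:
Unpolarized light through the first polarizer → I₁ = ½ I₀, now polarized at 25°.
I₂ = I₁ cos²(78° − 25°) = 0.5 I₀ · cos²(53°) = 0.1811 I₀.
I₃ = I₂ cos²(93° − 78°) = 0.1811 I₀ · cos²(15°) = 0.169 I₀.
After rotation:
Unpolarized light through the first polarizer → I₁ = ½ I₀, now polarized at 25°.
I₂ = I₁ cos²(19° − 25°) = 0.5 I₀ · cos²(6°) = 0.4945 I₀.
I₃ = I₂ cos²(93° − 19°) = 0.4945 I₀ · cos²(74°) = 0.03757 I₀.
Ratio = 0.03757 / 0.169 = 0.2224.

I_new/I_old ≈ 0.222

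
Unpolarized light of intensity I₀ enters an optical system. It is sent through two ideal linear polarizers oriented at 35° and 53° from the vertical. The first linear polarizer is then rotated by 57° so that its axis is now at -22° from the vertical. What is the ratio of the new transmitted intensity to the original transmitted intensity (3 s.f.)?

I_new/I_old ≈ 0.0741

Before rotation:
Unpolarized light through the first polarizer → I₁ = ½ I₀, now polarized at 35°.
I₂ = I₁ cos²(53° − 35°) = 0.5 I₀ · cos²(18°) = 0.4523 I₀.
After rotation:
Unpolarized light through the first polarizer → I₁ = ½ I₀, now polarized at -22°.
I₂ = I₁ cos²(53° + 22°) = 0.5 I₀ · cos²(75°) = 0.03349 I₀.
Ratio = 0.03349 / 0.4523 = 0.07406.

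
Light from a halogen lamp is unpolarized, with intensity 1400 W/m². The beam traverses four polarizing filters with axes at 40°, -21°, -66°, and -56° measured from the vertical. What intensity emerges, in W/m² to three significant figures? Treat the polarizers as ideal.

I ≈ 79.8 W/m²

Unpolarized light through the first polarizer → I₁ = 1400 W/m²/2 = 700 W/m², polarized at 40°.
I₂ = I₁ · cos²(61°) = 700 · 0.235 = 164.5 W/m².
I₃ = I₂ · cos²(45°) = 164.5 · 0.5 = 82.26 W/m².
I₄ = I₃ · cos²(10°) = 82.26 · 0.9698 = 79.78 W/m².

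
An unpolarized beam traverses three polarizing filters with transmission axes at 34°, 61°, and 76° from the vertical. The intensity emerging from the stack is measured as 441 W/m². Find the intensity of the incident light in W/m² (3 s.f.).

Unpolarized light through the first polarizer → I₁ = ½ I₀, now polarized at 34°.
I₂ = I₁ cos²(61° − 34°) = 0.5 I₀ · cos²(27°) = 0.3969 I₀.
I₃ = I₂ cos²(76° − 61°) = 0.3969 I₀ · cos²(15°) = 0.3704 I₀.
So 441 W/m² = 0.3704 I₀, giving I₀ = 441/0.3704 = 1191 W/m².

I₀ ≈ 1190 W/m²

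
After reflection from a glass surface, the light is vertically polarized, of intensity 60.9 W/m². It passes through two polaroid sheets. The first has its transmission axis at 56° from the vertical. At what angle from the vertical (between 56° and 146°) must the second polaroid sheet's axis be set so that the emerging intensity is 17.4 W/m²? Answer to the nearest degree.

θ ≈ 73°

I₁ = I₀ cos²(56° − 0°) = I₀ cos²(56°) = 0.3127 I₀.
Target fraction: 17.4 / 60.9 W/m² = 0.2857 of I₀.
Need I₂/I₀ = 0.2857, so cos²(θ − 56°) = 0.2857 / 0.3127 = 0.9137.
θ − 56° = arccos(√0.9137) = 17.1°, giving θ ≈ 56 + 17.1 = 73.1°.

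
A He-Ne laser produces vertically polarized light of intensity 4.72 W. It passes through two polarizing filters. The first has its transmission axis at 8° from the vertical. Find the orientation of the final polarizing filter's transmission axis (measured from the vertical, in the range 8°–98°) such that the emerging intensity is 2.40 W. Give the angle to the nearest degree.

θ ≈ 52°

By Malus's law, I₁ = I₀ cos²(8° − 0°) = I₀ cos²(8°) = 0.9806 I₀.
Target fraction: 2.40 / 4.72 W = 0.5085 of I₀.
Need I₂/I₀ = 0.5085, so cos²(θ − 8°) = 0.5085 / 0.9806 = 0.5185.
θ − 8° = arccos(√0.5185) = 43.9°, giving θ ≈ 8 + 43.9 = 51.9°.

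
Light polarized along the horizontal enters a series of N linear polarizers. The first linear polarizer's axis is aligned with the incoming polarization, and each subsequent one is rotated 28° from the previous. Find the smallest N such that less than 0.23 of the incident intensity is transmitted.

N = 7

First polarizer is aligned with the polarization: full transmission.
Each further stage multiplies by cos²(28°) = 0.7796.
After N polarizers: T = 0.7796^(N−1). Require T < 0.23 ⇒ N−1 > ln(0.23)/ln(0.7796) = 5.90, so N−1 ≥ 6 and N = 7.
Check: N=7 gives T = 0.2245 < 0.23; N=6 gives T = 0.288.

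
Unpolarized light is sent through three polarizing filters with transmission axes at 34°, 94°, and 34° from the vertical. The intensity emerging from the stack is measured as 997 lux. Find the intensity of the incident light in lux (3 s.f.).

Unpolarized light through the first polarizer → I₁ = ½ I₀, now polarized at 34°.
I₂ = I₁ cos²(94° − 34°) = 0.5 I₀ · cos²(60°) = 0.125 I₀.
I₃ = I₂ cos²(34° − 94°) = 0.125 I₀ · cos²(60°) = 0.03125 I₀.
So 997 lux = 0.03125 I₀, giving I₀ = 997/0.03125 = 3.19e+04 lux.

I₀ ≈ 3.19e4 lux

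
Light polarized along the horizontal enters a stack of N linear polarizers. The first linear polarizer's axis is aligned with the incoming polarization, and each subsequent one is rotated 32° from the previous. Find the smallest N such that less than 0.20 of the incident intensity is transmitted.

N = 6

First polarizer is aligned with the polarization: full transmission.
Each further stage multiplies by cos²(32°) = 0.7192.
After N polarizers: T = 0.7192^(N−1). Require T < 0.20 ⇒ N−1 > ln(0.20)/ln(0.7192) = 4.88, so N−1 ≥ 5 and N = 6.
Check: N=6 gives T = 0.1924 < 0.20; N=5 gives T = 0.2675.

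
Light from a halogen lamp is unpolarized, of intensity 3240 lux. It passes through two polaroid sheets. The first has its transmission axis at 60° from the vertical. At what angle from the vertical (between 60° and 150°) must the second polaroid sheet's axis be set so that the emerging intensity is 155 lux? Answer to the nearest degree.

θ ≈ 132°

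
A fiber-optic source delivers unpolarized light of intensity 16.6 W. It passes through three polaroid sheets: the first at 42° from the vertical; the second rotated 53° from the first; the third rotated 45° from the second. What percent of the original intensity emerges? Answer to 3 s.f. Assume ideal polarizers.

≈ 9.05%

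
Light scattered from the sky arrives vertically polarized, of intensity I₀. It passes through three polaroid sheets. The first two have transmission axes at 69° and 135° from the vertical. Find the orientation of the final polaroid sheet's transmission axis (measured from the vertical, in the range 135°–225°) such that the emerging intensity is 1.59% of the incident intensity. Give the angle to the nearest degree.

θ ≈ 165°

I₁ = I₀ cos²(69° − 0°) = I₀ cos²(69°) = 0.1284 I₀.
I₂ = I₁ cos²(135° − 69°) = 0.1284 I₀ · cos²(66°) = 0.02125 I₀.
Need I₃/I₀ = 0.0159, so cos²(θ − 135°) = 0.0159 / 0.02125 = 0.7484.
θ − 135° = arccos(√0.7484) = 30.1°, giving θ ≈ 135 + 30.1 = 165.1°.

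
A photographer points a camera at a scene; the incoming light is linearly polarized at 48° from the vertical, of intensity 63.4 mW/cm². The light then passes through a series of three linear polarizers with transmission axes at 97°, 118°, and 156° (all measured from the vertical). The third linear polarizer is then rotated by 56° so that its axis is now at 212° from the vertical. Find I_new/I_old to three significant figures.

I_new/I_old ≈ 0.00784

Before rotation:
By Malus's law, I₁ = I₀ cos²(97° − 48°) = I₀ cos²(49°) = 0.4304 I₀.
I₂ = I₁ cos²(118° − 97°) = 0.4304 I₀ · cos²(21°) = 0.3751 I₀.
I₃ = I₂ cos²(156° − 118°) = 0.3751 I₀ · cos²(38°) = 0.2329 I₀.
After rotation:
I₁ = I₀ cos²(97° − 48°) = I₀ cos²(49°) = 0.4304 I₀.
I₂ = I₁ cos²(118° − 97°) = 0.4304 I₀ · cos²(21°) = 0.3751 I₀.
Angle between axes 2 and 3: 86°. I₃ = 0.3751 I₀ · cos²(86°) = 0.001825 I₀.
Ratio = 0.001825 / 0.2329 = 0.007836.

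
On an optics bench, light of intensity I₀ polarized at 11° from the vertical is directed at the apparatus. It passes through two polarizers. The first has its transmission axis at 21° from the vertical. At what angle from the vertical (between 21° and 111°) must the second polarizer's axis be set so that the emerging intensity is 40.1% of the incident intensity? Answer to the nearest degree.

θ ≈ 71°

I₁ = I₀ cos²(21° − 11°) = I₀ cos²(10°) = 0.9698 I₀.
Need I₂/I₀ = 0.401, so cos²(θ − 21°) = 0.401 / 0.9698 = 0.4135.
θ − 21° = arccos(√0.4135) = 50.0°, giving θ ≈ 21 + 50.0 = 71.0°.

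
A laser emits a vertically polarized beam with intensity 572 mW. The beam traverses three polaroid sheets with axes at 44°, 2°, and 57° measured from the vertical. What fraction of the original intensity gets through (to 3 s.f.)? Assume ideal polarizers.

I₁ = 572 mW · cos²(44°) = 296 mW.
I₂ = I₁ · cos²(42°) = 296 · 0.5523 = 163.5 mW.
I₃ = I₂ · cos²(55°) = 163.5 · 0.329 = 53.78 mW.
Transmitted fraction = 0.09402.

I/I₀ ≈ 0.0940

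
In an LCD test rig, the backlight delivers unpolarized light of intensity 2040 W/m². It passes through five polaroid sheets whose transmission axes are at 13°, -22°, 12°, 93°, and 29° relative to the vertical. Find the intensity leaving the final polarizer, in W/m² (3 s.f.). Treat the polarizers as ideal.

Unpolarized light through the first polarizer → I₁ = 2040 W/m²/2 = 1020 W/m², polarized at 13°.
I₂ = I₁ · cos²(35°) = 1020 · 0.671 = 684.4 W/m².
I₃ = I₂ · cos²(34°) = 684.4 · 0.6873 = 470.4 W/m².
I₄ = I₃ · cos²(81°) = 470.4 · 0.02447 = 11.51 W/m².
I₅ = I₄ · cos²(64°) = 11.51 · 0.1922 = 2.212 W/m².

I ≈ 2.21 W/m²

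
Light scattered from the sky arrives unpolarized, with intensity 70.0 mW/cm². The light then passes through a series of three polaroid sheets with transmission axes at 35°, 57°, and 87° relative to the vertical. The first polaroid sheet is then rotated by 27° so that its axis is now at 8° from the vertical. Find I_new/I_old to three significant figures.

I_new/I_old ≈ 0.501

Before rotation:
Unpolarized light through the first polarizer → I₁ = ½ I₀, now polarized at 35°.
I₂ = I₁ cos²(57° − 35°) = 0.5 I₀ · cos²(22°) = 0.4298 I₀.
I₃ = I₂ cos²(87° − 57°) = 0.4298 I₀ · cos²(30°) = 0.3224 I₀.
After rotation:
Unpolarized light through the first polarizer → I₁ = ½ I₀, now polarized at 8°.
I₂ = I₁ cos²(57° − 8°) = 0.5 I₀ · cos²(49°) = 0.2152 I₀.
I₃ = I₂ cos²(87° − 57°) = 0.2152 I₀ · cos²(30°) = 0.1614 I₀.
Ratio = 0.1614 / 0.3224 = 0.5007.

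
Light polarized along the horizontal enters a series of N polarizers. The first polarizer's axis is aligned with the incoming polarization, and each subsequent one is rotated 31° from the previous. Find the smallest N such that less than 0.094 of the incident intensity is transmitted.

First polarizer is aligned with the polarization: full transmission.
Each further stage multiplies by cos²(31°) = 0.7347.
After N polarizers: T = 0.7347^(N−1). Require T < 0.094 ⇒ N−1 > ln(0.094)/ln(0.7347) = 7.67, so N−1 ≥ 8 and N = 9.
Check: N=9 gives T = 0.08493 < 0.094; N=8 gives T = 0.1156.

N = 9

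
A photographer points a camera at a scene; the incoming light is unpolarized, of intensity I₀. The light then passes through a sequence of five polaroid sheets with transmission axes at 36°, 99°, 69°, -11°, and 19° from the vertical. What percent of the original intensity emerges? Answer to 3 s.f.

Unpolarized light through the first polarizer → I₁ = ½ I₀, now polarized at 36°.
I₂ = I₁ cos²(99° − 36°) = 0.5 I₀ · cos²(63°) = 0.1031 I₀.
I₃ = I₂ cos²(69° − 99°) = 0.1031 I₀ · cos²(30°) = 0.07729 I₀.
I₄ = I₃ cos²(-11° − 69°) = 0.07729 I₀ · cos²(80°) = 0.002331 I₀.
I₅ = I₄ cos²(19° + 11°) = 0.002331 I₀ · cos²(30°) = 0.001748 I₀.
That is 0.1748% of the incident intensity.

≈ 0.175%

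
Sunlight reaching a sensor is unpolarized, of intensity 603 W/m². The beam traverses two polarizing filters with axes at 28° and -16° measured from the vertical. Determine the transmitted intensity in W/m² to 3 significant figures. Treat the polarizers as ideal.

I ≈ 156 W/m²

Unpolarized light through the first polarizer → I₁ = 603 W/m²/2 = 301.5 W/m², polarized at 28°.
I₂ = I₁ · cos²(44°) = 301.5 · 0.5174 = 156 W/m².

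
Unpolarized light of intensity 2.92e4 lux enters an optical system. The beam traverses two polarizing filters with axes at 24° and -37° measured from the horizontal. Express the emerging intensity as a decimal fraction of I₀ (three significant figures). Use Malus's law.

I/I₀ ≈ 0.118

Unpolarized light through the first polarizer → I₁ = 2.92e4 lux/2 = 1.46e+04 lux, polarized at 24°.
I₂ = I₁ · cos²(61°) = 1.46e+04 · 0.235 = 3432 lux.
Transmitted fraction = 0.1175.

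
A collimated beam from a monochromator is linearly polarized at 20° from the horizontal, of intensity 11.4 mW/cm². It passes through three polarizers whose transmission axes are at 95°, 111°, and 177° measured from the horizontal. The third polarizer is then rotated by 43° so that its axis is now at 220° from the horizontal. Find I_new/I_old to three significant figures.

I_new/I_old ≈ 0.641

Before rotation:
I₁ = I₀ cos²(95° − 20°) = I₀ cos²(75°) = 0.06699 I₀.
I₂ = I₁ cos²(111° − 95°) = 0.06699 I₀ · cos²(16°) = 0.0619 I₀.
I₃ = I₂ cos²(177° − 111°) = 0.0619 I₀ · cos²(66°) = 0.01024 I₀.
After rotation:
I₁ = I₀ cos²(95° − 20°) = I₀ cos²(75°) = 0.06699 I₀.
I₂ = I₁ cos²(111° − 95°) = 0.06699 I₀ · cos²(16°) = 0.0619 I₀.
Angle between axes 2 and 3: 71°. I₃ = 0.0619 I₀ · cos²(71°) = 0.006561 I₀.
Ratio = 0.006561 / 0.01024 = 0.6407.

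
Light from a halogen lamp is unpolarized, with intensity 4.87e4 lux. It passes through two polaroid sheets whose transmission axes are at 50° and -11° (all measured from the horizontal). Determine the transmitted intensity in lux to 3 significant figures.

Unpolarized light through the first polarizer → I₁ = 4.87e4 lux/2 = 2.435e+04 lux, polarized at 50°.
I₂ = I₁ · cos²(61°) = 2.435e+04 · 0.235 = 5723 lux.

I ≈ 5720 lux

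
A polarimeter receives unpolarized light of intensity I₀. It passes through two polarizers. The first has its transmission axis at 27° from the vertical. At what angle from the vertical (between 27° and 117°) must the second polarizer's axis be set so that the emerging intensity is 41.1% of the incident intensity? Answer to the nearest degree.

Unpolarized light through the first polarizer → I₁ = ½ I₀, now polarized at 27°.
Need I₂/I₀ = 0.411, so cos²(θ − 27°) = 0.411 / 0.5 = 0.822.
θ − 27° = arccos(√0.822) = 25.0°, giving θ ≈ 27 + 25.0 = 52.0°.

θ ≈ 52°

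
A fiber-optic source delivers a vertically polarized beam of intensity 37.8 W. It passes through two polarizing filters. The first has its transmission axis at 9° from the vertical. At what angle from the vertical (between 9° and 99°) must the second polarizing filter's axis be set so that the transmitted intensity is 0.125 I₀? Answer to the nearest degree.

θ ≈ 78°

I₁ = I₀ cos²(9° − 0°) = I₀ cos²(9°) = 0.9755 I₀.
Need I₂/I₀ = 0.125, so cos²(θ − 9°) = 0.125 / 0.9755 = 0.1281.
θ − 9° = arccos(√0.1281) = 69.0°, giving θ ≈ 9 + 69.0 = 78.0°.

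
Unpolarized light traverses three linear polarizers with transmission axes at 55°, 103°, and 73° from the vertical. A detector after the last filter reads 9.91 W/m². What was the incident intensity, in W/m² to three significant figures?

Unpolarized light through the first polarizer → I₁ = ½ I₀, now polarized at 55°.
I₂ = I₁ cos²(103° − 55°) = 0.5 I₀ · cos²(48°) = 0.2239 I₀.
I₃ = I₂ cos²(73° − 103°) = 0.2239 I₀ · cos²(30°) = 0.1679 I₀.
So 9.91 W/m² = 0.1679 I₀, giving I₀ = 9.91/0.1679 = 59.02 W/m².

I₀ ≈ 59.0 W/m²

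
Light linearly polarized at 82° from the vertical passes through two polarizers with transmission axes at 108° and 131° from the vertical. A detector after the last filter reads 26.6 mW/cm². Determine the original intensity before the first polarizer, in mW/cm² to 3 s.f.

I₁ = I₀ cos²(108° − 82°) = I₀ cos²(26°) = 0.8078 I₀.
I₂ = I₁ cos²(131° − 108°) = 0.8078 I₀ · cos²(23°) = 0.6845 I₀.
So 26.6 mW/cm² = 0.6845 I₀, giving I₀ = 26.6/0.6845 = 38.86 mW/cm².

I₀ ≈ 38.9 mW/cm²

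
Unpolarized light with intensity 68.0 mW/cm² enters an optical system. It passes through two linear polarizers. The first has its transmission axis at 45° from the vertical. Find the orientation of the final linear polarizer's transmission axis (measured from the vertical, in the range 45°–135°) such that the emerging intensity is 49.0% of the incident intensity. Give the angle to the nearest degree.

Unpolarized light through the first polarizer → I₁ = ½ I₀, now polarized at 45°.
Need I₂/I₀ = 0.49, so cos²(θ − 45°) = 0.49 / 0.5 = 0.98.
θ − 45° = arccos(√0.98) = 8.1°, giving θ ≈ 45 + 8.1 = 53.1°.

θ ≈ 53°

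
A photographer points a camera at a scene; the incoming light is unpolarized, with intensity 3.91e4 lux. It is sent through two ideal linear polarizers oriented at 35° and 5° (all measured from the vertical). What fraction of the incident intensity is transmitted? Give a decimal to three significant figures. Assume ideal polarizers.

I/I₀ ≈ 0.375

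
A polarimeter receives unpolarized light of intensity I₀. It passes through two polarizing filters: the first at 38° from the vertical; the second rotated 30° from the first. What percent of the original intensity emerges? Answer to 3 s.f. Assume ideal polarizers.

Unpolarized light through the first polarizer → I₁ = ½ I₀, now polarized at 38°.
I₂ = I₁ cos²(30°) = 0.5 · 0.75 I₀ = 0.375 I₀.
That is 37.5% of the incident intensity.

≈ 37.5%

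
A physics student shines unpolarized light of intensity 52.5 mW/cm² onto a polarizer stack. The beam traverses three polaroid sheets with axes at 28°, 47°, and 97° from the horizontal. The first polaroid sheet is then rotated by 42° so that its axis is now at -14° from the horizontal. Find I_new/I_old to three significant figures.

Before rotation:
Unpolarized light through the first polarizer → I₁ = ½ I₀, now polarized at 28°.
I₂ = I₁ cos²(47° − 28°) = 0.5 I₀ · cos²(19°) = 0.447 I₀.
I₃ = I₂ cos²(97° − 47°) = 0.447 I₀ · cos²(50°) = 0.1847 I₀.
After rotation:
Unpolarized light through the first polarizer → I₁ = ½ I₀, now polarized at -14°.
I₂ = I₁ cos²(47° + 14°) = 0.5 I₀ · cos²(61°) = 0.1175 I₀.
I₃ = I₂ cos²(97° − 47°) = 0.1175 I₀ · cos²(50°) = 0.04856 I₀.
Ratio = 0.04856 / 0.1847 = 0.2629.

I_new/I_old ≈ 0.263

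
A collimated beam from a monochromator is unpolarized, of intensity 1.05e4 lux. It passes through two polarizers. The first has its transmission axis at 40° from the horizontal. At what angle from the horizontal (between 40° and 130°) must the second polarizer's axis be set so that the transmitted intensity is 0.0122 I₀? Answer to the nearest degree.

θ ≈ 121°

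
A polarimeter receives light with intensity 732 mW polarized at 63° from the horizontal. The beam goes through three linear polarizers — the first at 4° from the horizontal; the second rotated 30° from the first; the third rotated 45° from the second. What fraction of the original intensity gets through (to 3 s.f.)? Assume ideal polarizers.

By Malus's law, I₁ = 732 mW · cos²(59°) = 194.2 mW.
I₂ = I₁ · cos²(30°) = 194.2 · 0.75 = 145.6 mW.
I₃ = I₂ · cos²(45°) = 145.6 · 0.5 = 72.82 mW.
Transmitted fraction = 0.09947.

I/I₀ ≈ 0.0995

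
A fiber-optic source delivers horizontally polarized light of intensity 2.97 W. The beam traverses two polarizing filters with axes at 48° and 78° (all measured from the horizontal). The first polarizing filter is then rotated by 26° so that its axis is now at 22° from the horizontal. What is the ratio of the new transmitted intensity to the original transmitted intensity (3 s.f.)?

I_new/I_old ≈ 0.801

Before rotation:
By Malus's law, I₁ = I₀ cos²(48° − 0°) = I₀ cos²(48°) = 0.4477 I₀.
I₂ = I₁ cos²(78° − 48°) = 0.4477 I₀ · cos²(30°) = 0.3358 I₀.
After rotation:
I₁ = I₀ cos²(22° − 0°) = I₀ cos²(22°) = 0.8597 I₀.
I₂ = I₁ cos²(78° − 22°) = 0.8597 I₀ · cos²(56°) = 0.2688 I₀.
Ratio = 0.2688 / 0.3358 = 0.8005.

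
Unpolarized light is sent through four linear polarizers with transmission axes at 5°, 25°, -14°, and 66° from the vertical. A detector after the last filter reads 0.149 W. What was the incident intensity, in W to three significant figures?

I₀ ≈ 18.5 W

Unpolarized light through the first polarizer → I₁ = ½ I₀, now polarized at 5°.
I₂ = I₁ cos²(25° − 5°) = 0.5 I₀ · cos²(20°) = 0.4415 I₀.
I₃ = I₂ cos²(-14° − 25°) = 0.4415 I₀ · cos²(39°) = 0.2667 I₀.
I₄ = I₃ cos²(66° + 14°) = 0.2667 I₀ · cos²(80°) = 0.008041 I₀.
So 0.149 W = 0.008041 I₀, giving I₀ = 0.149/0.008041 = 18.53 W.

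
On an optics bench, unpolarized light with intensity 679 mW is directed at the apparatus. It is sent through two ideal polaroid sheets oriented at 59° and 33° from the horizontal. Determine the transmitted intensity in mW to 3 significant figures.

Unpolarized light through the first polarizer → I₁ = 679 mW/2 = 339.5 mW, polarized at 59°.
I₂ = I₁ · cos²(26°) = 339.5 · 0.8078 = 274.3 mW.

I ≈ 274 mW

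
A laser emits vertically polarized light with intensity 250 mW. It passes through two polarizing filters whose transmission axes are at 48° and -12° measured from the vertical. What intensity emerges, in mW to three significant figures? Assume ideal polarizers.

I ≈ 28.0 mW

I₁ = 250 mW · cos²(48°) = 111.9 mW.
I₂ = I₁ · cos²(60°) = 111.9 · 0.25 = 27.98 mW.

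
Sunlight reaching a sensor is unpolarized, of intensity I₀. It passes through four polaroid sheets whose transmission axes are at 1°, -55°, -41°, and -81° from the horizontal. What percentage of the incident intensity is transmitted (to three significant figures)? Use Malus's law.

≈ 8.64%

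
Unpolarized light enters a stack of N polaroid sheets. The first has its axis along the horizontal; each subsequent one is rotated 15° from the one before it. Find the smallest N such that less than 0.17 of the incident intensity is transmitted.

First polarizer halves the unpolarized light: factor 1/2.
Each further stage multiplies by cos²(15°) = 0.933.
After N polarizers: T = 0.5·0.933^(N−1). Require T < 0.17 ⇒ N−1 > ln(0.17/0.5)/ln(0.933) = 15.56, so N−1 ≥ 16 and N = 17.
Check: N=17 gives T = 0.1649 < 0.17; N=16 gives T = 0.1767.

N = 17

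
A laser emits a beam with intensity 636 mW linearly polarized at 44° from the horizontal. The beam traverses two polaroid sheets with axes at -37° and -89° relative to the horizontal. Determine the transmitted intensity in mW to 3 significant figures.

By Malus's law, I₁ = 636 mW · cos²(81°) = 15.56 mW.
I₂ = I₁ · cos²(52°) = 15.56 · 0.379 = 5.899 mW.

I ≈ 5.90 mW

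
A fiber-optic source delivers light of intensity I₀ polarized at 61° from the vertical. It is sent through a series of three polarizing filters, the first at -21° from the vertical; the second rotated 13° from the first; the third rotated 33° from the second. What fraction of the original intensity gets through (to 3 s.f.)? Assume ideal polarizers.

By Malus's law, I₁ = I₀ cos²(-21° − 61°) = I₀ cos²(82°) = 0.01937 I₀.
I₂ = I₁ cos²(13°) = 0.01937 · 0.9494 I₀ = 0.01839 I₀.
I₃ = I₂ cos²(33°) = 0.01839 · 0.7034 I₀ = 0.01293 I₀.
Transmitted fraction = 0.01293.

≈ 0.0129 I₀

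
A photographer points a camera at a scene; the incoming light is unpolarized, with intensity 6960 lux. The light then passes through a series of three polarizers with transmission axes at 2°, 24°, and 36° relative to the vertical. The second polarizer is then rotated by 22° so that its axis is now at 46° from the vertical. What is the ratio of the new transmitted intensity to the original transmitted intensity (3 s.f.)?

I_new/I_old ≈ 0.610

Before rotation:
Unpolarized light through the first polarizer → I₁ = ½ I₀, now polarized at 2°.
I₂ = I₁ cos²(24° − 2°) = 0.5 I₀ · cos²(22°) = 0.4298 I₀.
I₃ = I₂ cos²(36° − 24°) = 0.4298 I₀ · cos²(12°) = 0.4113 I₀.
After rotation:
Unpolarized light through the first polarizer → I₁ = ½ I₀, now polarized at 2°.
I₂ = I₁ cos²(46° − 2°) = 0.5 I₀ · cos²(44°) = 0.2587 I₀.
I₃ = I₂ cos²(36° − 46°) = 0.2587 I₀ · cos²(10°) = 0.2509 I₀.
Ratio = 0.2509 / 0.4113 = 0.6101.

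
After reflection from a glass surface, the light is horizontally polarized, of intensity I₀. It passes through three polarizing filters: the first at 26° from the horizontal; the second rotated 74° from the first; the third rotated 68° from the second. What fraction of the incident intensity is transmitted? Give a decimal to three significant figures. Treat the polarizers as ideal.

≈ 0.00861 I₀

I₁ = I₀ cos²(26° − 0°) = I₀ cos²(26°) = 0.8078 I₀.
I₂ = I₁ cos²(74°) = 0.8078 · 0.07598 I₀ = 0.06138 I₀.
I₃ = I₂ cos²(68°) = 0.06138 · 0.1403 I₀ = 0.008613 I₀.
Transmitted fraction = 0.008613.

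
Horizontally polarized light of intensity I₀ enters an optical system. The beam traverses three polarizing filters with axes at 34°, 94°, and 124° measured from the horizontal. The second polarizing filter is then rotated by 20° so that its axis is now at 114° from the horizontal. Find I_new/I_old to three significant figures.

Before rotation:
By Malus's law, I₁ = I₀ cos²(34° − 0°) = I₀ cos²(34°) = 0.6873 I₀.
I₂ = I₁ cos²(94° − 34°) = 0.6873 I₀ · cos²(60°) = 0.1718 I₀.
I₃ = I₂ cos²(124° − 94°) = 0.1718 I₀ · cos²(30°) = 0.1289 I₀.
After rotation:
I₁ = I₀ cos²(34° − 0°) = I₀ cos²(34°) = 0.6873 I₀.
I₂ = I₁ cos²(114° − 34°) = 0.6873 I₀ · cos²(80°) = 0.02072 I₀.
I₃ = I₂ cos²(124° − 114°) = 0.02072 I₀ · cos²(10°) = 0.0201 I₀.
Ratio = 0.0201 / 0.1289 = 0.156.

I_new/I_old ≈ 0.156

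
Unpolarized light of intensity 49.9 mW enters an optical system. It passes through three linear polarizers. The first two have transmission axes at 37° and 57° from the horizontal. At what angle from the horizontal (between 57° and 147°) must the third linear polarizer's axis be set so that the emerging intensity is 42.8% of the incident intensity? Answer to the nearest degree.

θ ≈ 67°

Unpolarized light through the first polarizer → I₁ = ½ I₀, now polarized at 37°.
I₂ = I₁ cos²(57° − 37°) = 0.5 I₀ · cos²(20°) = 0.4415 I₀.
Need I₃/I₀ = 0.428, so cos²(θ − 57°) = 0.428 / 0.4415 = 0.9694.
θ − 57° = arccos(√0.9694) = 10.1°, giving θ ≈ 57 + 10.1 = 67.1°.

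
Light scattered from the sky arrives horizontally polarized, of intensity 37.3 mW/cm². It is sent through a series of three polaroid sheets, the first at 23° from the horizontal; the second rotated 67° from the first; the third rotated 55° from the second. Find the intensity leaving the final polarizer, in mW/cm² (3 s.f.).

By Malus's law, I₁ = 37.3 mW/cm² · cos²(23°) = 31.61 mW/cm².
I₂ = I₁ · cos²(67°) = 31.61 · 0.1527 = 4.825 mW/cm².
I₃ = I₂ · cos²(55°) = 4.825 · 0.329 = 1.587 mW/cm².

I ≈ 1.59 mW/cm²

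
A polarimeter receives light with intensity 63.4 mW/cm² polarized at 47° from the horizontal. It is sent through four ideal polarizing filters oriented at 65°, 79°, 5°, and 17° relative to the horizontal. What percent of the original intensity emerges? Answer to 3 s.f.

By Malus's law, I₁ = 63.4 mW/cm² · cos²(18°) = 57.35 mW/cm².
I₂ = I₁ · cos²(14°) = 57.35 · 0.9415 = 53.99 mW/cm².
I₃ = I₂ · cos²(74°) = 53.99 · 0.07598 = 4.102 mW/cm².
I₄ = I₃ · cos²(12°) = 4.102 · 0.9568 = 3.925 mW/cm².
That is 6.19% of the incident intensity.

≈ 6.19%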